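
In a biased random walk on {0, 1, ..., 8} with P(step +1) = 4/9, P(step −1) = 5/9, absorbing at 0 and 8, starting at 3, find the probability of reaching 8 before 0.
P(hit 8 before 0) = (1 − (5/4)^3) / (1 − (5/4)^8) = 62464/325089

Let u_k denote P(reach 8 before 0 | start at k). Boundary: u_0 = 0, u_8 = 1. Recurrence: u_k = 4/9·u_{k+1} + 5/9·u_{k-1} for 1 ≤ k ≤ 7. Try u_k = A + B·r^k with r = q/p = (5/9)/(4/9) = 5/4. Substitution satisfies the recurrence; boundary conditions give:
  u_k = (1 − r^k) / (1 − r^N) = (1 − (5/4)^3) / (1 − (5/4)^8) = 62464/325089.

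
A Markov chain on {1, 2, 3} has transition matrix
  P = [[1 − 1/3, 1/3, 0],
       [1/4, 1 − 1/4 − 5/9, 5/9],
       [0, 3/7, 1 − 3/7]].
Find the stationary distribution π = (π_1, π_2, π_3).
π = (81/329, 108/329, 20/47)

This is a birth-death chain on three states, which satisfies detailed balance: π_1 · P_{12} = π_2 · P_{21} and π_2 · P_{23} = π_3 · P_{32}.
From π_1 · 1/3 = π_2 · 1/4: π_2/π_1 = (1/3)/(1/4) = 4/3.
From π_2 · 5/9 = π_3 · 3/7: π_3/π_2 = (5/9)/(3/7) = 35/27.
Take π_1 proportional to 1; then unnormalized π = (1, 4/3, 140/81). Normalize by dividing by the sum 329/81:
  π = (81/329, 108/329, 20/47).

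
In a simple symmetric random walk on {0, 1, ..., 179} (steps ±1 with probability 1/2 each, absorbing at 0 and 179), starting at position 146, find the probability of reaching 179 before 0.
P(hit 179 before 0) = 146/179

Let u_k = P(hit 179 before 0 | start at k). Then u_0 = 0, u_179 = 1, and u_k = u_{k-1}/2 + u_{k+1}/2 for 1 ≤ k ≤ 178. This harmonic recurrence is solved by u_k = k/179, giving u_146 = 146/179.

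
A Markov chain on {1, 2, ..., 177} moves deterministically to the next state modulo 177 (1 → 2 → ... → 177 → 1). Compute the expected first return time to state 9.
E[T_9 | X_0 = 9] = 177

The chain cycles deterministically, so starting at state 9 it returns in exactly 177 steps. Equivalently, the stationary distribution is uniform π_j = 1/177 for every state j, so by Kac's formula E[T_9] = 1/π_9 = 177.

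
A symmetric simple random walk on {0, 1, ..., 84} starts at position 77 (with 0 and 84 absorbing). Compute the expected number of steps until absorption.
E[τ | X_0 = 77] = 539

Let v_k = E[τ | X_0 = k]. Boundary: v_0 = v_84 = 0. Recurrence: v_k = 1 + (v_{k-1} + v_{k+1})/2 for 1 ≤ k ≤ 83. The particular solution to v_k − (v_{k-1} + v_{k+1})/2 = 1 is v_k = −k^2. Adding homogeneous solution A + B k and matching boundaries gives v_k = k (84 − k). Substituting k = 77: v_77 = 77 · 7 = 539.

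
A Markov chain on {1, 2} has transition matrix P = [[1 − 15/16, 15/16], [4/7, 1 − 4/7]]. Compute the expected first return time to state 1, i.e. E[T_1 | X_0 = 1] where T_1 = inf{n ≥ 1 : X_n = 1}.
E[T_1 | X_0 = 1] = 1/π_1 = 169/64

For an irreducible recurrent Markov chain with stationary distribution π, E[T_i | X_0 = i] = 1/π_i (Kac's formula). Here π_1 = (4/7)/(15/16 + 4/7) = (4/7)/(169/112) = 64/169, so E[T_1 | X_0 = 1] = 1/π_1 = (15/16 + 4/7)/(4/7) = (169/112)/(4/7) = 169/64.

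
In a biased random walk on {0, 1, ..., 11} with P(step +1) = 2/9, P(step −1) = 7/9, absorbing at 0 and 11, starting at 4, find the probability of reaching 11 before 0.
P(hit 11 before 0) = (1 − (7/2)^4) / (1 − (7/2)^11) = 61056/395464939

Let u_k denote P(reach 11 before 0 | start at k). Boundary: u_0 = 0, u_11 = 1. Recurrence: u_k = 2/9·u_{k+1} + 7/9·u_{k-1} for 1 ≤ k ≤ 10. Try u_k = A + B·r^k with r = q/p = (7/9)/(2/9) = 7/2. Substitution satisfies the recurrence; boundary conditions give:
  u_k = (1 − r^k) / (1 − r^N) = (1 − (7/2)^4) / (1 − (7/2)^11) = 61056/395464939.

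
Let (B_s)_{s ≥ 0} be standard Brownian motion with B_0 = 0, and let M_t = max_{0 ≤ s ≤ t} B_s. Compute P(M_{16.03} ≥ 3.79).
P(M_{16.03} ≥ 3.79) = 2·P(B_{16.03} ≥ 3.79) = 2(1 − Φ(3.79/√16.03)) ≈ 0.3438

By the reflection principle for Brownian motion, P(M_t ≥ a) = 2 · P(B_t ≥ a) for a ≥ 0. Since B_t ~ N(0, t), P(B_t ≥ 3.79) = 1 − Φ(3.79/√t) = 1 − Φ(3.79/√16.03) = 1 − Φ(0.9466). So
  P(M_{16.03} ≥ 3.79) = 2(1 − Φ(0.9466)) ≈ 0.3438.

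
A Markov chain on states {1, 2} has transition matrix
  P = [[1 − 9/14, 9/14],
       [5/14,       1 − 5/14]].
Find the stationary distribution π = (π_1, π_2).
π_1 = 5/14, π_2 = 9/14

Solve πP = π with π_1 + π_2 = 1. From πP = π: π_1 · (1 − 9/14) + π_2 · 5/14 = π_1 ⇒ π_2 · 5/14 = π_1 · 9/14 ⇒ π_2/π_1 = (9/14)/(5/14) = 9/5. Together with π_1 + π_2 = 1:
  π_1 = (5/14)/(9/14 + 5/14) = (5/14)/(1) = 5/14,
  π_2 = (9/14)/(9/14 + 5/14) = (9/14)/(1) = 9/14.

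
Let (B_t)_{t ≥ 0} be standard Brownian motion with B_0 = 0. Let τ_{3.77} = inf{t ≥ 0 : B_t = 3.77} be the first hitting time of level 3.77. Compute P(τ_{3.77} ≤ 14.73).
P(τ_{3.77} ≤ 14.73) = 2(1 − Φ(3.77/√14.73)) = 2(1 − Φ(0.9823)) ≈ 0.3260

By the reflection principle for standard BM, P(τ_b ≤ t) = 2 · P(B_t ≥ b). Since B_t ~ N(0, t), P(B_t ≥ 3.77) = 1 − Φ(3.77/√t) = 1 − Φ(3.77/√14.73) = 1 − Φ(0.9823) ≈ 0.16298. Doubling: P(τ_{3.77} ≤ 14.73) ≈ 2 · 0.16298 = 0.32596 ≈ 0.3260.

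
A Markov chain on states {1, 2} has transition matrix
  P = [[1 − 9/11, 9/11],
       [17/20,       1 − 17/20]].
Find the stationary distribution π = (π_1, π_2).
π_1 = 187/367, π_2 = 180/367

Solve πP = π with π_1 + π_2 = 1. From πP = π: π_1 · (1 − 9/11) + π_2 · 17/20 = π_1 ⇒ π_2 · 17/20 = π_1 · 9/11 ⇒ π_2/π_1 = (9/11)/(17/20) = 180/187. Together with π_1 + π_2 = 1:
  π_1 = (17/20)/(9/11 + 17/20) = (17/20)/(367/220) = 187/367,
  π_2 = (9/11)/(9/11 + 17/20) = (9/11)/(367/220) = 180/367.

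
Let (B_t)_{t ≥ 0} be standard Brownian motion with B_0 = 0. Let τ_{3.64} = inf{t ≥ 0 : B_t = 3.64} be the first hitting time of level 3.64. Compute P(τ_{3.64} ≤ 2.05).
P(τ_{3.64} ≤ 2.05) = 2(1 − Φ(3.64/√2.05)) = 2(1 − Φ(2.5423)) ≈ 0.0110

By the reflection principle for standard BM, P(τ_b ≤ t) = 2 · P(B_t ≥ b). Since B_t ~ N(0, t), P(B_t ≥ 3.64) = 1 − Φ(3.64/√t) = 1 − Φ(3.64/√2.05) = 1 − Φ(2.5423) ≈ 0.00551. Doubling: P(τ_{3.64} ≤ 2.05) ≈ 2 · 0.00551 = 0.01102 ≈ 0.0110.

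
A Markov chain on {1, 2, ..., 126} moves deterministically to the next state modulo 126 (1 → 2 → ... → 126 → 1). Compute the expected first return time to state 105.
E[T_105 | X_0 = 105] = 126

The chain cycles deterministically, so starting at state 105 it returns in exactly 126 steps. Equivalently, the stationary distribution is uniform π_j = 1/126 for every state j, so by Kac's formula E[T_105] = 1/π_105 = 126.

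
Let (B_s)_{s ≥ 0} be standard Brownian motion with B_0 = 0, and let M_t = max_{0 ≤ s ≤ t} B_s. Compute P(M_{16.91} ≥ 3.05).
P(M_{16.91} ≥ 3.05) = 2·P(B_{16.91} ≥ 3.05) = 2(1 − Φ(3.05/√16.91)) ≈ 0.4583

By the reflection principle for Brownian motion, P(M_t ≥ a) = 2 · P(B_t ≥ a) for a ≥ 0. Since B_t ~ N(0, t), P(B_t ≥ 3.05) = 1 − Φ(3.05/√t) = 1 − Φ(3.05/√16.91) = 1 − Φ(0.7417). So
  P(M_{16.91} ≥ 3.05) = 2(1 − Φ(0.7417)) ≈ 0.4583.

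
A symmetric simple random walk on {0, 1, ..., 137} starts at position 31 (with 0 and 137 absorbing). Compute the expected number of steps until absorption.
E[τ | X_0 = 31] = 3286

Let v_k = E[τ | X_0 = k]. Boundary: v_0 = v_137 = 0. Recurrence: v_k = 1 + (v_{k-1} + v_{k+1})/2 for 1 ≤ k ≤ 136. The particular solution to v_k − (v_{k-1} + v_{k+1})/2 = 1 is v_k = −k^2. Adding homogeneous solution A + B k and matching boundaries gives v_k = k (137 − k). Substituting k = 31: v_31 = 31 · 106 = 3286.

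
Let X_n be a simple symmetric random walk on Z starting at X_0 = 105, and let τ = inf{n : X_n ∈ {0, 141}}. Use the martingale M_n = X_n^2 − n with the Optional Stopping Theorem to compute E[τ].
E[τ] = 3780

M_n = X_n^2 − n is a martingale (since E[X_{n+1}^2 | F_n] = X_n^2 + 1). By OST (τ has finite mean in a bounded region), E[M_τ] = E[M_0] = X_0^2 − 0 = 105^2 = 11025. Also E[M_τ] = E[X_τ^2] − E[τ]. The walk exits at 0 or 141, with P(hit 141 first) = 105/141, so E[X_τ^2] = 141^2 · 105/141 + 0 = 14805. Thus E[τ] = E[X_τ^2] − E[M_τ] = 14805 − 11025 = 3780 = 105(141 − 105) = 3780.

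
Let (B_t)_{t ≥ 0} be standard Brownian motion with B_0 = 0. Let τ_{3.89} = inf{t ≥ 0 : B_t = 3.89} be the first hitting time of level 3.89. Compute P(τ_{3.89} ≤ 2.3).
P(τ_{3.89} ≤ 2.3) = 2(1 − Φ(3.89/√2.3)) = 2(1 − Φ(2.5650)) ≈ 0.0103

By the reflection principle for standard BM, P(τ_b ≤ t) = 2 · P(B_t ≥ b). Since B_t ~ N(0, t), P(B_t ≥ 3.89) = 1 − Φ(3.89/√t) = 1 − Φ(3.89/√2.3) = 1 − Φ(2.5650) ≈ 0.00516. Doubling: P(τ_{3.89} ≤ 2.3) ≈ 2 · 0.00516 = 0.01032 ≈ 0.0103.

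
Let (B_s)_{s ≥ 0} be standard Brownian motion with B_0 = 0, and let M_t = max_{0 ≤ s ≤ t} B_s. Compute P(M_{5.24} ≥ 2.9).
P(M_{5.24} ≥ 2.9) = 2·P(B_{5.24} ≥ 2.9) = 2(1 − Φ(2.9/√5.24)) ≈ 0.2052

By the reflection principle for Brownian motion, P(M_t ≥ a) = 2 · P(B_t ≥ a) for a ≥ 0. Since B_t ~ N(0, t), P(B_t ≥ 2.9) = 1 − Φ(2.9/√t) = 1 − Φ(2.9/√5.24) = 1 − Φ(1.2669). So
  P(M_{5.24} ≥ 2.9) = 2(1 − Φ(1.2669)) ≈ 0.2052.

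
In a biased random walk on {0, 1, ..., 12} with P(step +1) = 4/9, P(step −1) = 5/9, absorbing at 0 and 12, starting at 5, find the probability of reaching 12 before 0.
P(hit 12 before 0) = (1 − (5/4)^5) / (1 − (5/4)^12) = 34422784/227363409

Let u_k denote P(reach 12 before 0 | start at k). Boundary: u_0 = 0, u_12 = 1. Recurrence: u_k = 4/9·u_{k+1} + 5/9·u_{k-1} for 1 ≤ k ≤ 11. Try u_k = A + B·r^k with r = q/p = (5/9)/(4/9) = 5/4. Substitution satisfies the recurrence; boundary conditions give:
  u_k = (1 − r^k) / (1 − r^N) = (1 − (5/4)^5) / (1 − (5/4)^12) = 34422784/227363409.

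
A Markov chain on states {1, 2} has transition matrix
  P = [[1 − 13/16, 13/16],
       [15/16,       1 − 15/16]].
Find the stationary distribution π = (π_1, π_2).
π_1 = 15/28, π_2 = 13/28

Solve πP = π with π_1 + π_2 = 1. From πP = π: π_1 · (1 − 13/16) + π_2 · 15/16 = π_1 ⇒ π_2 · 15/16 = π_1 · 13/16 ⇒ π_2/π_1 = (13/16)/(15/16) = 13/15. Together with π_1 + π_2 = 1:
  π_1 = (15/16)/(13/16 + 15/16) = (15/16)/(7/4) = 15/28,
  π_2 = (13/16)/(13/16 + 15/16) = (13/16)/(7/4) = 13/28.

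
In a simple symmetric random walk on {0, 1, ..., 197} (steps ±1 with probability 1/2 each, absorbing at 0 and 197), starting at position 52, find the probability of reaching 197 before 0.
P(hit 197 before 0) = 52/197

Let u_k = P(hit 197 before 0 | start at k). Then u_0 = 0, u_197 = 1, and u_k = u_{k-1}/2 + u_{k+1}/2 for 1 ≤ k ≤ 196. This harmonic recurrence is solved by u_k = k/197, giving u_52 = 52/197.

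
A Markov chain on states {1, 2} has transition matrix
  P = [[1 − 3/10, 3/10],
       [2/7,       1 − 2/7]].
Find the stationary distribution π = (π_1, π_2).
π_1 = 20/41, π_2 = 21/41

Solve πP = π with π_1 + π_2 = 1. From πP = π: π_1 · (1 − 3/10) + π_2 · 2/7 = π_1 ⇒ π_2 · 2/7 = π_1 · 3/10 ⇒ π_2/π_1 = (3/10)/(2/7) = 21/20. Together with π_1 + π_2 = 1:
  π_1 = (2/7)/(3/10 + 2/7) = (2/7)/(41/70) = 20/41,
  π_2 = (3/10)/(3/10 + 2/7) = (3/10)/(41/70) = 21/41.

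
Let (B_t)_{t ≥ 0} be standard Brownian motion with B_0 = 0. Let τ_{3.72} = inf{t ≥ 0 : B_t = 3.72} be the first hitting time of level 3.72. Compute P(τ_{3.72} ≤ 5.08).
P(τ_{3.72} ≤ 5.08) = 2(1 − Φ(3.72/√5.08)) = 2(1 − Φ(1.6505)) ≈ 0.0988

By the reflection principle for standard BM, P(τ_b ≤ t) = 2 · P(B_t ≥ b). Since B_t ~ N(0, t), P(B_t ≥ 3.72) = 1 − Φ(3.72/√t) = 1 − Φ(3.72/√5.08) = 1 − Φ(1.6505) ≈ 0.04942. Doubling: P(τ_{3.72} ≤ 5.08) ≈ 2 · 0.04942 = 0.09884 ≈ 0.0988.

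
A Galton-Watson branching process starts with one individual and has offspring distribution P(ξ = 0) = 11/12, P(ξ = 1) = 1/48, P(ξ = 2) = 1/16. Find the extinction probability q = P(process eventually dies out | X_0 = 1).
q = 1

Mean offspring μ = 0·11/12 + 1·1/48 + 2·1/16 = 7/48 ≤ 1. For μ ≤ 1 with offspring not concentrated at 1, the Galton-Watson process goes extinct almost surely, so q = 1.
(Algebraic check: The pgf is f(s) = 11/12 + 1/48·s + 1/16·s². The extinction probability q is the smallest fixed point of f in [0, 1]. Setting s = f(s):
  1/16·s² + (1/48 − 1)·s + 11/12 = 0
  1/16·s² − (11/12 + 1/16)·s + 11/12 = 0
which factors as (s − 1)·(1/16·s − 11/12) = 0, giving roots s = 1 and s = (11/12)/(1/16) = 44/3. Since 44/3 ≥ 1, the smallest root in [0, 1] is s = 1.)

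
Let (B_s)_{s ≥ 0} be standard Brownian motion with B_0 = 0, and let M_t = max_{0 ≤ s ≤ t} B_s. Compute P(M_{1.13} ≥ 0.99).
P(M_{1.13} ≥ 0.99) = 2·P(B_{1.13} ≥ 0.99) = 2(1 − Φ(0.99/√1.13)) ≈ 0.3517

By the reflection principle for Brownian motion, P(M_t ≥ a) = 2 · P(B_t ≥ a) for a ≥ 0. Since B_t ~ N(0, t), P(B_t ≥ 0.99) = 1 − Φ(0.99/√t) = 1 − Φ(0.99/√1.13) = 1 − Φ(0.9313). So
  P(M_{1.13} ≥ 0.99) = 2(1 − Φ(0.9313)) ≈ 0.3517.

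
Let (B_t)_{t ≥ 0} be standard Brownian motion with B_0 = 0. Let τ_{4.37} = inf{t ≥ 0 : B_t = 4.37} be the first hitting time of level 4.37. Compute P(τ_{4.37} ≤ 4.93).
P(τ_{4.37} ≤ 4.93) = 2(1 − Φ(4.37/√4.93)) = 2(1 − Φ(1.9681)) ≈ 0.0491

By the reflection principle for standard BM, P(τ_b ≤ t) = 2 · P(B_t ≥ b). Since B_t ~ N(0, t), P(B_t ≥ 4.37) = 1 − Φ(4.37/√t) = 1 − Φ(4.37/√4.93) = 1 − Φ(1.9681) ≈ 0.02453. Doubling: P(τ_{4.37} ≤ 4.93) ≈ 2 · 0.02453 = 0.04906 ≈ 0.0491.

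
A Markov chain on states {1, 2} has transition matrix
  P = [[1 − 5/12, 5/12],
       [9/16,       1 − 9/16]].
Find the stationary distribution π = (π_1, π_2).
π_1 = 27/47, π_2 = 20/47

Solve πP = π with π_1 + π_2 = 1. From πP = π: π_1 · (1 − 5/12) + π_2 · 9/16 = π_1 ⇒ π_2 · 9/16 = π_1 · 5/12 ⇒ π_2/π_1 = (5/12)/(9/16) = 20/27. Together with π_1 + π_2 = 1:
  π_1 = (9/16)/(5/12 + 9/16) = (9/16)/(47/48) = 27/47,
  π_2 = (5/12)/(5/12 + 9/16) = (5/12)/(47/48) = 20/47.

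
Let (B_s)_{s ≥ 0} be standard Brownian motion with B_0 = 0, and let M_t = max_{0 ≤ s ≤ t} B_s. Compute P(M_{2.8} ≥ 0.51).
P(M_{2.8} ≥ 0.51) = 2·P(B_{2.8} ≥ 0.51) = 2(1 − Φ(0.51/√2.8)) ≈ 0.7605

By the reflection principle for Brownian motion, P(M_t ≥ a) = 2 · P(B_t ≥ a) for a ≥ 0. Since B_t ~ N(0, t), P(B_t ≥ 0.51) = 1 − Φ(0.51/√t) = 1 − Φ(0.51/√2.8) = 1 − Φ(0.3048). So
  P(M_{2.8} ≥ 0.51) = 2(1 − Φ(0.3048)) ≈ 0.7605.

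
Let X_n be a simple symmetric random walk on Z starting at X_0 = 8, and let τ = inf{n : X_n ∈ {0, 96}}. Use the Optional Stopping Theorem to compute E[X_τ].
E[X_τ] = 8

X_n is a martingale and τ is a bounded-mean stopping time (indeed τ is finite a.s. with bounded expectation since the walk is in a bounded region). By the OST, E[X_τ] = E[X_0] = 8. Equivalently: E[X_τ] = 96 · P(hit 96 first) + 0 · P(hit 0 first) = 96 · (8/96) = 8.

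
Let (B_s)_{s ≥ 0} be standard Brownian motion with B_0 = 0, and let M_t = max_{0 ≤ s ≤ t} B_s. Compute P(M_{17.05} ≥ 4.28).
P(M_{17.05} ≥ 4.28) = 2·P(B_{17.05} ≥ 4.28) = 2(1 − Φ(4.28/√17.05)) ≈ 0.3000

By the reflection principle for Brownian motion, P(M_t ≥ a) = 2 · P(B_t ≥ a) for a ≥ 0. Since B_t ~ N(0, t), P(B_t ≥ 4.28) = 1 − Φ(4.28/√t) = 1 − Φ(4.28/√17.05) = 1 − Φ(1.0365). So
  P(M_{17.05} ≥ 4.28) = 2(1 − Φ(1.0365)) ≈ 0.3000.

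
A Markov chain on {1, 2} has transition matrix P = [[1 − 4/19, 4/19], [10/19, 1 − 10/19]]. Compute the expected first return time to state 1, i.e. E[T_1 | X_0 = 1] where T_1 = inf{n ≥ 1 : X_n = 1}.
E[T_1 | X_0 = 1] = 1/π_1 = 7/5

For an irreducible recurrent Markov chain with stationary distribution π, E[T_i | X_0 = i] = 1/π_i (Kac's formula). Here π_1 = (10/19)/(4/19 + 10/19) = (10/19)/(14/19) = 5/7, so E[T_1 | X_0 = 1] = 1/π_1 = (4/19 + 10/19)/(10/19) = (14/19)/(10/19) = 7/5.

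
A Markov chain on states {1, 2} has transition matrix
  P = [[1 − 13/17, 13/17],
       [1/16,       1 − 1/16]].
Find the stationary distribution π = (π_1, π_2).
π_1 = 17/225, π_2 = 208/225

Solve πP = π with π_1 + π_2 = 1. From πP = π: π_1 · (1 − 13/17) + π_2 · 1/16 = π_1 ⇒ π_2 · 1/16 = π_1 · 13/17 ⇒ π_2/π_1 = (13/17)/(1/16) = 208/17. Together with π_1 + π_2 = 1:
  π_1 = (1/16)/(13/17 + 1/16) = (1/16)/(225/272) = 17/225,
  π_2 = (13/17)/(13/17 + 1/16) = (13/17)/(225/272) = 208/225.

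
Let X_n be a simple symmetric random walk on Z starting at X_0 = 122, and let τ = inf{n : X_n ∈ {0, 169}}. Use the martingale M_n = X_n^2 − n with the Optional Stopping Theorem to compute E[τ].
E[τ] = 5734

M_n = X_n^2 − n is a martingale (since E[X_{n+1}^2 | F_n] = X_n^2 + 1). By OST (τ has finite mean in a bounded region), E[M_τ] = E[M_0] = X_0^2 − 0 = 122^2 = 14884. Also E[M_τ] = E[X_τ^2] − E[τ]. The walk exits at 0 or 169, with P(hit 169 first) = 122/169, so E[X_τ^2] = 169^2 · 122/169 + 0 = 20618. Thus E[τ] = E[X_τ^2] − E[M_τ] = 20618 − 14884 = 5734 = 122(169 − 122) = 5734.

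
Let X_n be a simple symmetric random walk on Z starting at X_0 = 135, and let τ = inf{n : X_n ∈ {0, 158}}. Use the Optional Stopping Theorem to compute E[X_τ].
E[X_τ] = 135

X_n is a martingale and τ is a bounded-mean stopping time (indeed τ is finite a.s. with bounded expectation since the walk is in a bounded region). By the OST, E[X_τ] = E[X_0] = 135. Equivalently: E[X_τ] = 158 · P(hit 158 first) + 0 · P(hit 0 first) = 158 · (135/158) = 135.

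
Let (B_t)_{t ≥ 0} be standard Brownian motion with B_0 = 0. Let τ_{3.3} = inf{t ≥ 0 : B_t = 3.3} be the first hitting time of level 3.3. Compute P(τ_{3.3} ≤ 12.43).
P(τ_{3.3} ≤ 12.43) = 2(1 − Φ(3.3/√12.43)) = 2(1 − Φ(0.9360)) ≈ 0.3493

By the reflection principle for standard BM, P(τ_b ≤ t) = 2 · P(B_t ≥ b). Since B_t ~ N(0, t), P(B_t ≥ 3.3) = 1 − Φ(3.3/√t) = 1 − Φ(3.3/√12.43) = 1 − Φ(0.9360) ≈ 0.17464. Doubling: P(τ_{3.3} ≤ 12.43) ≈ 2 · 0.17464 = 0.34928 ≈ 0.3493.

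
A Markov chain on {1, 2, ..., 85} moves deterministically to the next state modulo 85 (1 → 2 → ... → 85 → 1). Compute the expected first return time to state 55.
E[T_55 | X_0 = 55] = 85

The chain cycles deterministically, so starting at state 55 it returns in exactly 85 steps. Equivalently, the stationary distribution is uniform π_j = 1/85 for every state j, so by Kac's formula E[T_55] = 1/π_55 = 85.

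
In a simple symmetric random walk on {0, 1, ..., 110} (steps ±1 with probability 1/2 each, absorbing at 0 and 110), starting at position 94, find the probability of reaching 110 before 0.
P(hit 110 before 0) = 94/110 = 47/55

Let u_k = P(hit 110 before 0 | start at k). Then u_0 = 0, u_110 = 1, and u_k = u_{k-1}/2 + u_{k+1}/2 for 1 ≤ k ≤ 109. This harmonic recurrence is solved by u_k = k/110, giving u_94 = 94/110 = 47/55.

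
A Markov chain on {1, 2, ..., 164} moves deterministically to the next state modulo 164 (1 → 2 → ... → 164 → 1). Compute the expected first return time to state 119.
E[T_119 | X_0 = 119] = 164

The chain cycles deterministically, so starting at state 119 it returns in exactly 164 steps. Equivalently, the stationary distribution is uniform π_j = 1/164 for every state j, so by Kac's formula E[T_119] = 1/π_119 = 164.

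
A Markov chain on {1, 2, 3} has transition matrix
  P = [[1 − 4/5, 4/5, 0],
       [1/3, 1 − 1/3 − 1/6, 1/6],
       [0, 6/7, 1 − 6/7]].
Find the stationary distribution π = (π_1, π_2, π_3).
π = (15/58, 18/29, 7/58)

This is a birth-death chain on three states, which satisfies detailed balance: π_1 · P_{12} = π_2 · P_{21} and π_2 · P_{23} = π_3 · P_{32}.
From π_1 · 4/5 = π_2 · 1/3: π_2/π_1 = (4/5)/(1/3) = 12/5.
From π_2 · 1/6 = π_3 · 6/7: π_3/π_2 = (1/6)/(6/7) = 7/36.
Take π_1 proportional to 1; then unnormalized π = (1, 12/5, 7/15). Normalize by dividing by the sum 58/15:
  π = (15/58, 18/29, 7/58).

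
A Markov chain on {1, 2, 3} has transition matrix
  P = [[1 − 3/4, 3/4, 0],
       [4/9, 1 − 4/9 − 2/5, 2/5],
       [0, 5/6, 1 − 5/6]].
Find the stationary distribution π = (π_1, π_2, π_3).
π = (400/1399, 675/1399, 324/1399)

This is a birth-death chain on three states, which satisfies detailed balance: π_1 · P_{12} = π_2 · P_{21} and π_2 · P_{23} = π_3 · P_{32}.
From π_1 · 3/4 = π_2 · 4/9: π_2/π_1 = (3/4)/(4/9) = 27/16.
From π_2 · 2/5 = π_3 · 5/6: π_3/π_2 = (2/5)/(5/6) = 12/25.
Take π_1 proportional to 1; then unnormalized π = (1, 27/16, 81/100). Normalize by dividing by the sum 1399/400:
  π = (400/1399, 675/1399, 324/1399).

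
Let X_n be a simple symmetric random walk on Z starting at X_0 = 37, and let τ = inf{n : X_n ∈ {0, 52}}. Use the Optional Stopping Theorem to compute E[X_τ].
E[X_τ] = 37

X_n is a martingale and τ is a bounded-mean stopping time (indeed τ is finite a.s. with bounded expectation since the walk is in a bounded region). By the OST, E[X_τ] = E[X_0] = 37. Equivalently: E[X_τ] = 52 · P(hit 52 first) + 0 · P(hit 0 first) = 52 · (37/52) = 37.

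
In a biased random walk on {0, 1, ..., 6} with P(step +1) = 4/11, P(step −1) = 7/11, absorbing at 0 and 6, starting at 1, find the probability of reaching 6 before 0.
P(hit 6 before 0) = (1 − (7/4)^1) / (1 − (7/4)^6) = 1024/37851

Let u_k denote P(reach 6 before 0 | start at k). Boundary: u_0 = 0, u_6 = 1. Recurrence: u_k = 4/11·u_{k+1} + 7/11·u_{k-1} for 1 ≤ k ≤ 5. Try u_k = A + B·r^k with r = q/p = (7/11)/(4/11) = 7/4. Substitution satisfies the recurrence; boundary conditions give:
  u_k = (1 − r^k) / (1 − r^N) = (1 − (7/4)^1) / (1 − (7/4)^6) = 1024/37851.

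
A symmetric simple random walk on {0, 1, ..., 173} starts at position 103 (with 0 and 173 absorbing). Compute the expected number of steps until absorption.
E[τ | X_0 = 103] = 7210

Let v_k = E[τ | X_0 = k]. Boundary: v_0 = v_173 = 0. Recurrence: v_k = 1 + (v_{k-1} + v_{k+1})/2 for 1 ≤ k ≤ 172. The particular solution to v_k − (v_{k-1} + v_{k+1})/2 = 1 is v_k = −k^2. Adding homogeneous solution A + B k and matching boundaries gives v_k = k (173 − k). Substituting k = 103: v_103 = 103 · 70 = 7210.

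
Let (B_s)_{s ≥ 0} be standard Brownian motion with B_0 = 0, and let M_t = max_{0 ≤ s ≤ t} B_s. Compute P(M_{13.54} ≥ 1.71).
P(M_{13.54} ≥ 1.71) = 2·P(B_{13.54} ≥ 1.71) = 2(1 − Φ(1.71/√13.54)) ≈ 0.6421

By the reflection principle for Brownian motion, P(M_t ≥ a) = 2 · P(B_t ≥ a) for a ≥ 0. Since B_t ~ N(0, t), P(B_t ≥ 1.71) = 1 − Φ(1.71/√t) = 1 − Φ(1.71/√13.54) = 1 − Φ(0.4647). So
  P(M_{13.54} ≥ 1.71) = 2(1 − Φ(0.4647)) ≈ 0.6421.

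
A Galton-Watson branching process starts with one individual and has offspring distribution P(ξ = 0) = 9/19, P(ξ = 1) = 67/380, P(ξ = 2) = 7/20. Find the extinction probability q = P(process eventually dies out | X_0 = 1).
q = 1

Mean offspring μ = 0·9/19 + 1·67/380 + 2·7/20 = 333/380 ≤ 1. For μ ≤ 1 with offspring not concentrated at 1, the Galton-Watson process goes extinct almost surely, so q = 1.
(Algebraic check: The pgf is f(s) = 9/19 + 67/380·s + 7/20·s². The extinction probability q is the smallest fixed point of f in [0, 1]. Setting s = f(s):
  7/20·s² + (67/380 − 1)·s + 9/19 = 0
  7/20·s² − (9/19 + 7/20)·s + 9/19 = 0
which factors as (s − 1)·(7/20·s − 9/19) = 0, giving roots s = 1 and s = (9/19)/(7/20) = 180/133. Since 180/133 ≥ 1, the smallest root in [0, 1] is s = 1.)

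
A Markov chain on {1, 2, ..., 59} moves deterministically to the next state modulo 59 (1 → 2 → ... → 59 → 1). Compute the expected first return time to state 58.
E[T_58 | X_0 = 58] = 59

The chain cycles deterministically, so starting at state 58 it returns in exactly 59 steps. Equivalently, the stationary distribution is uniform π_j = 1/59 for every state j, so by Kac's formula E[T_58] = 1/π_58 = 59.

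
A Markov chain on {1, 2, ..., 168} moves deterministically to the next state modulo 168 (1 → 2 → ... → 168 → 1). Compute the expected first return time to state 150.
E[T_150 | X_0 = 150] = 168

The chain cycles deterministically, so starting at state 150 it returns in exactly 168 steps. Equivalently, the stationary distribution is uniform π_j = 1/168 for every state j, so by Kac's formula E[T_150] = 1/π_150 = 168.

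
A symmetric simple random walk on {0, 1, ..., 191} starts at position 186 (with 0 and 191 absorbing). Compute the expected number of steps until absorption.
E[τ | X_0 = 186] = 930

Let v_k = E[τ | X_0 = k]. Boundary: v_0 = v_191 = 0. Recurrence: v_k = 1 + (v_{k-1} + v_{k+1})/2 for 1 ≤ k ≤ 190. The particular solution to v_k − (v_{k-1} + v_{k+1})/2 = 1 is v_k = −k^2. Adding homogeneous solution A + B k and matching boundaries gives v_k = k (191 − k). Substituting k = 186: v_186 = 186 · 5 = 930.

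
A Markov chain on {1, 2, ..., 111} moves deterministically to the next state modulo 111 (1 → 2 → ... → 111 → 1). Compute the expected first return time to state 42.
E[T_42 | X_0 = 42] = 111

The chain cycles deterministically, so starting at state 42 it returns in exactly 111 steps. Equivalently, the stationary distribution is uniform π_j = 1/111 for every state j, so by Kac's formula E[T_42] = 1/π_42 = 111.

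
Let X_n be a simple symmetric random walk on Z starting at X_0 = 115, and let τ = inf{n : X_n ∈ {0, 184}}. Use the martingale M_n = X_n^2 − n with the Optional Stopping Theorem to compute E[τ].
E[τ] = 7935

M_n = X_n^2 − n is a martingale (since E[X_{n+1}^2 | F_n] = X_n^2 + 1). By OST (τ has finite mean in a bounded region), E[M_τ] = E[M_0] = X_0^2 − 0 = 115^2 = 13225. Also E[M_τ] = E[X_τ^2] − E[τ]. The walk exits at 0 or 184, with P(hit 184 first) = 115/184, so E[X_τ^2] = 184^2 · 115/184 + 0 = 21160. Thus E[τ] = E[X_τ^2] − E[M_τ] = 21160 − 13225 = 7935 = 115(184 − 115) = 7935.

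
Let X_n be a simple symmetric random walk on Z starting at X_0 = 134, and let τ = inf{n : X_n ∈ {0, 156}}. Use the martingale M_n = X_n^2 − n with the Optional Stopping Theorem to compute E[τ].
E[τ] = 2948

M_n = X_n^2 − n is a martingale (since E[X_{n+1}^2 | F_n] = X_n^2 + 1). By OST (τ has finite mean in a bounded region), E[M_τ] = E[M_0] = X_0^2 − 0 = 134^2 = 17956. Also E[M_τ] = E[X_τ^2] − E[τ]. The walk exits at 0 or 156, with P(hit 156 first) = 134/156, so E[X_τ^2] = 156^2 · 134/156 + 0 = 20904. Thus E[τ] = E[X_τ^2] − E[M_τ] = 20904 − 17956 = 2948 = 134(156 − 134) = 2948.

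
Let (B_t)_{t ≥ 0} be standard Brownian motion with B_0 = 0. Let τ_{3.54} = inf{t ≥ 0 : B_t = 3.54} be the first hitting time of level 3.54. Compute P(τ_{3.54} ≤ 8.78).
P(τ_{3.54} ≤ 8.78) = 2(1 − Φ(3.54/√8.78)) = 2(1 − Φ(1.1947)) ≈ 0.2322

By the reflection principle for standard BM, P(τ_b ≤ t) = 2 · P(B_t ≥ b). Since B_t ~ N(0, t), P(B_t ≥ 3.54) = 1 − Φ(3.54/√t) = 1 − Φ(3.54/√8.78) = 1 − Φ(1.1947) ≈ 0.11610. Doubling: P(τ_{3.54} ≤ 8.78) ≈ 2 · 0.11610 = 0.23220 ≈ 0.2322.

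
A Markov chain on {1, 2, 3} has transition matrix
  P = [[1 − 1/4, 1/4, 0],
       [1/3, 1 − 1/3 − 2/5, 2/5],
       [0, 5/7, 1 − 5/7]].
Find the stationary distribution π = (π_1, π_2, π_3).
π = (100/217, 75/217, 6/31)

This is a birth-death chain on three states, which satisfies detailed balance: π_1 · P_{12} = π_2 · P_{21} and π_2 · P_{23} = π_3 · P_{32}.
From π_1 · 1/4 = π_2 · 1/3: π_2/π_1 = (1/4)/(1/3) = 3/4.
From π_2 · 2/5 = π_3 · 5/7: π_3/π_2 = (2/5)/(5/7) = 14/25.
Take π_1 proportional to 1; then unnormalized π = (1, 3/4, 21/50). Normalize by dividing by the sum 217/100:
  π = (100/217, 75/217, 6/31).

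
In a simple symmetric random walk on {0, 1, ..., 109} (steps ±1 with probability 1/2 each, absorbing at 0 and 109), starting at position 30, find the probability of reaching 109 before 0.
P(hit 109 before 0) = 30/109

Let u_k = P(hit 109 before 0 | start at k). Then u_0 = 0, u_109 = 1, and u_k = u_{k-1}/2 + u_{k+1}/2 for 1 ≤ k ≤ 108. This harmonic recurrence is solved by u_k = k/109, giving u_30 = 30/109.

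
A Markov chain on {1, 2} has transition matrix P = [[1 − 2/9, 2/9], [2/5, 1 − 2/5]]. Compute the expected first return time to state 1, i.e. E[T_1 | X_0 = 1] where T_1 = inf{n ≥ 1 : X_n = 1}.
E[T_1 | X_0 = 1] = 1/π_1 = 14/9

For an irreducible recurrent Markov chain with stationary distribution π, E[T_i | X_0 = i] = 1/π_i (Kac's formula). Here π_1 = (2/5)/(2/9 + 2/5) = (2/5)/(28/45) = 9/14, so E[T_1 | X_0 = 1] = 1/π_1 = (2/9 + 2/5)/(2/5) = (28/45)/(2/5) = 14/9.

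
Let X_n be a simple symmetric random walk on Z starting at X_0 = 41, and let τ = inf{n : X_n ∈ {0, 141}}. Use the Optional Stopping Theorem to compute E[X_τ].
E[X_τ] = 41

X_n is a martingale and τ is a bounded-mean stopping time (indeed τ is finite a.s. with bounded expectation since the walk is in a bounded region). By the OST, E[X_τ] = E[X_0] = 41. Equivalently: E[X_τ] = 141 · P(hit 141 first) + 0 · P(hit 0 first) = 141 · (41/141) = 41.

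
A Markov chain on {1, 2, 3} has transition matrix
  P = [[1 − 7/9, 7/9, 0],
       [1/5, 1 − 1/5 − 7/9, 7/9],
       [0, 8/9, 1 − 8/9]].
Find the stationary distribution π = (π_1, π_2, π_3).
π = (24/199, 280/597, 245/597)

This is a birth-death chain on three states, which satisfies detailed balance: π_1 · P_{12} = π_2 · P_{21} and π_2 · P_{23} = π_3 · P_{32}.
From π_1 · 7/9 = π_2 · 1/5: π_2/π_1 = (7/9)/(1/5) = 35/9.
From π_2 · 7/9 = π_3 · 8/9: π_3/π_2 = (7/9)/(8/9) = 7/8.
Take π_1 proportional to 1; then unnormalized π = (1, 35/9, 245/72). Normalize by dividing by the sum 199/24:
  π = (24/199, 280/597, 245/597).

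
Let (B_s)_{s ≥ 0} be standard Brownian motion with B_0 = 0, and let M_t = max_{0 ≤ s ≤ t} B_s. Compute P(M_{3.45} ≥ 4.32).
P(M_{3.45} ≥ 4.32) = 2·P(B_{3.45} ≥ 4.32) = 2(1 − Φ(4.32/√3.45)) ≈ 0.0200

By the reflection principle for Brownian motion, P(M_t ≥ a) = 2 · P(B_t ≥ a) for a ≥ 0. Since B_t ~ N(0, t), P(B_t ≥ 4.32) = 1 − Φ(4.32/√t) = 1 − Φ(4.32/√3.45) = 1 − Φ(2.3258). So
  P(M_{3.45} ≥ 4.32) = 2(1 − Φ(2.3258)) ≈ 0.0200.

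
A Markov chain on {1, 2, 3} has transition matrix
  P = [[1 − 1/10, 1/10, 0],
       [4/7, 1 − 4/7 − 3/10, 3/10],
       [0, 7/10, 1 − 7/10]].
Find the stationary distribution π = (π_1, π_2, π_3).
π = (4/5, 7/50, 3/50)

This is a birth-death chain on three states, which satisfies detailed balance: π_1 · P_{12} = π_2 · P_{21} and π_2 · P_{23} = π_3 · P_{32}.
From π_1 · 1/10 = π_2 · 4/7: π_2/π_1 = (1/10)/(4/7) = 7/40.
From π_2 · 3/10 = π_3 · 7/10: π_3/π_2 = (3/10)/(7/10) = 3/7.
Take π_1 proportional to 1; then unnormalized π = (1, 7/40, 3/40). Normalize by dividing by the sum 5/4:
  π = (4/5, 7/50, 3/50).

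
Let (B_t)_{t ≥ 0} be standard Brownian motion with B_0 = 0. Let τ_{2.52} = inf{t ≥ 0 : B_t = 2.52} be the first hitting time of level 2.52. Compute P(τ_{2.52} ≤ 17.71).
P(τ_{2.52} ≤ 17.71) = 2(1 − Φ(2.52/√17.71)) = 2(1 − Φ(0.5988)) ≈ 0.5493

By the reflection principle for standard BM, P(τ_b ≤ t) = 2 · P(B_t ≥ b). Since B_t ~ N(0, t), P(B_t ≥ 2.52) = 1 − Φ(2.52/√t) = 1 − Φ(2.52/√17.71) = 1 − Φ(0.5988) ≈ 0.27465. Doubling: P(τ_{2.52} ≤ 17.71) ≈ 2 · 0.27465 = 0.54930 ≈ 0.5493.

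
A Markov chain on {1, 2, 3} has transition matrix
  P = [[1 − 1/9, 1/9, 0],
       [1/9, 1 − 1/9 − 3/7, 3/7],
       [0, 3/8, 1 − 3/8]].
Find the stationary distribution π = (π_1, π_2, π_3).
π = (7/22, 7/22, 4/11)

This is a birth-death chain on three states, which satisfies detailed balance: π_1 · P_{12} = π_2 · P_{21} and π_2 · P_{23} = π_3 · P_{32}.
From π_1 · 1/9 = π_2 · 1/9: π_2/π_1 = (1/9)/(1/9) = 1.
From π_2 · 3/7 = π_3 · 3/8: π_3/π_2 = (3/7)/(3/8) = 8/7.
Take π_1 proportional to 1; then unnormalized π = (1, 1, 8/7). Normalize by dividing by the sum 22/7:
  π = (7/22, 7/22, 4/11).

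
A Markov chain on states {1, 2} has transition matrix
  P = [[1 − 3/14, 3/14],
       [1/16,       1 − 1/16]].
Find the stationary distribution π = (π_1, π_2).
π_1 = 7/31, π_2 = 24/31

Solve πP = π with π_1 + π_2 = 1. From πP = π: π_1 · (1 − 3/14) + π_2 · 1/16 = π_1 ⇒ π_2 · 1/16 = π_1 · 3/14 ⇒ π_2/π_1 = (3/14)/(1/16) = 24/7. Together with π_1 + π_2 = 1:
  π_1 = (1/16)/(3/14 + 1/16) = (1/16)/(31/112) = 7/31,
  π_2 = (3/14)/(3/14 + 1/16) = (3/14)/(31/112) = 24/31.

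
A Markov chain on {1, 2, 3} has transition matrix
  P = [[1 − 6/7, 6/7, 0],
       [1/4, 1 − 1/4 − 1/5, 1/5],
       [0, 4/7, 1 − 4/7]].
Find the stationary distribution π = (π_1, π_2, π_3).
π = (35/197, 120/197, 42/197)

This is a birth-death chain on three states, which satisfies detailed balance: π_1 · P_{12} = π_2 · P_{21} and π_2 · P_{23} = π_3 · P_{32}.
From π_1 · 6/7 = π_2 · 1/4: π_2/π_1 = (6/7)/(1/4) = 24/7.
From π_2 · 1/5 = π_3 · 4/7: π_3/π_2 = (1/5)/(4/7) = 7/20.
Take π_1 proportional to 1; then unnormalized π = (1, 24/7, 6/5). Normalize by dividing by the sum 197/35:
  π = (35/197, 120/197, 42/197).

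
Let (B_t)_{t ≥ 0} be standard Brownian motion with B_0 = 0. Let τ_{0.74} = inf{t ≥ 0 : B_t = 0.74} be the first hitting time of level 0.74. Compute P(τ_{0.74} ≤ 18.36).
P(τ_{0.74} ≤ 18.36) = 2(1 − Φ(0.74/√18.36)) = 2(1 − Φ(0.1727)) ≈ 0.8629

By the reflection principle for standard BM, P(τ_b ≤ t) = 2 · P(B_t ≥ b). Since B_t ~ N(0, t), P(B_t ≥ 0.74) = 1 − Φ(0.74/√t) = 1 − Φ(0.74/√18.36) = 1 − Φ(0.1727) ≈ 0.43144. Doubling: P(τ_{0.74} ≤ 18.36) ≈ 2 · 0.43144 = 0.86288 ≈ 0.8629.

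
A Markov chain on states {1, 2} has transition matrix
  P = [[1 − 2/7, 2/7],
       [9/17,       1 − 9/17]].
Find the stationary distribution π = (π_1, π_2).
π_1 = 63/97, π_2 = 34/97

Solve πP = π with π_1 + π_2 = 1. From πP = π: π_1 · (1 − 2/7) + π_2 · 9/17 = π_1 ⇒ π_2 · 9/17 = π_1 · 2/7 ⇒ π_2/π_1 = (2/7)/(9/17) = 34/63. Together with π_1 + π_2 = 1:
  π_1 = (9/17)/(2/7 + 9/17) = (9/17)/(97/119) = 63/97,
  π_2 = (2/7)/(2/7 + 9/17) = (2/7)/(97/119) = 34/97.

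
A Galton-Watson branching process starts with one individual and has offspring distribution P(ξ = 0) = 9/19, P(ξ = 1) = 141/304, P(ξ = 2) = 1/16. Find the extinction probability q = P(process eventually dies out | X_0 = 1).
q = 1

Mean offspring μ = 0·9/19 + 1·141/304 + 2·1/16 = 179/304 ≤ 1. For μ ≤ 1 with offspring not concentrated at 1, the Galton-Watson process goes extinct almost surely, so q = 1.
(Algebraic check: The pgf is f(s) = 9/19 + 141/304·s + 1/16·s². The extinction probability q is the smallest fixed point of f in [0, 1]. Setting s = f(s):
  1/16·s² + (141/304 − 1)·s + 9/19 = 0
  1/16·s² − (9/19 + 1/16)·s + 9/19 = 0
which factors as (s − 1)·(1/16·s − 9/19) = 0, giving roots s = 1 and s = (9/19)/(1/16) = 144/19. Since 144/19 ≥ 1, the smallest root in [0, 1] is s = 1.)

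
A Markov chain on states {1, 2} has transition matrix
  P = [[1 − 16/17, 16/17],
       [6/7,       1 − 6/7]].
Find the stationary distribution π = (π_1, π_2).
π_1 = 51/107, π_2 = 56/107

Solve πP = π with π_1 + π_2 = 1. From πP = π: π_1 · (1 − 16/17) + π_2 · 6/7 = π_1 ⇒ π_2 · 6/7 = π_1 · 16/17 ⇒ π_2/π_1 = (16/17)/(6/7) = 56/51. Together with π_1 + π_2 = 1:
  π_1 = (6/7)/(16/17 + 6/7) = (6/7)/(214/119) = 51/107,
  π_2 = (16/17)/(16/17 + 6/7) = (16/17)/(214/119) = 56/107.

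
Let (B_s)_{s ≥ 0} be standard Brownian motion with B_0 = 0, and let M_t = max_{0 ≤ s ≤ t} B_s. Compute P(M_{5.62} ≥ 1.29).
P(M_{5.62} ≥ 1.29) = 2·P(B_{5.62} ≥ 1.29) = 2(1 − Φ(1.29/√5.62)) ≈ 0.5863

By the reflection principle for Brownian motion, P(M_t ≥ a) = 2 · P(B_t ≥ a) for a ≥ 0. Since B_t ~ N(0, t), P(B_t ≥ 1.29) = 1 − Φ(1.29/√t) = 1 − Φ(1.29/√5.62) = 1 − Φ(0.5442). So
  P(M_{5.62} ≥ 1.29) = 2(1 − Φ(0.5442)) ≈ 0.5863.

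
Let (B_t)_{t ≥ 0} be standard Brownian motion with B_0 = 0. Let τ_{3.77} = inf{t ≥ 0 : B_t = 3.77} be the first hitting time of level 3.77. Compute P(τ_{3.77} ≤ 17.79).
P(τ_{3.77} ≤ 17.79) = 2(1 − Φ(3.77/√17.79)) = 2(1 − Φ(0.8938)) ≈ 0.3714

By the reflection principle for standard BM, P(τ_b ≤ t) = 2 · P(B_t ≥ b). Since B_t ~ N(0, t), P(B_t ≥ 3.77) = 1 − Φ(3.77/√t) = 1 − Φ(3.77/√17.79) = 1 − Φ(0.8938) ≈ 0.18571. Doubling: P(τ_{3.77} ≤ 17.79) ≈ 2 · 0.18571 = 0.37142 ≈ 0.3714.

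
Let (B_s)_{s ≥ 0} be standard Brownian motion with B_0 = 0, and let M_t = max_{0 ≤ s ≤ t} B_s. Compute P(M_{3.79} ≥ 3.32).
P(M_{3.79} ≥ 3.32) = 2·P(B_{3.79} ≥ 3.32) = 2(1 − Φ(3.32/√3.79)) ≈ 0.0881

By the reflection principle for Brownian motion, P(M_t ≥ a) = 2 · P(B_t ≥ a) for a ≥ 0. Since B_t ~ N(0, t), P(B_t ≥ 3.32) = 1 − Φ(3.32/√t) = 1 − Φ(3.32/√3.79) = 1 − Φ(1.7054). So
  P(M_{3.79} ≥ 3.32) = 2(1 − Φ(1.7054)) ≈ 0.0881.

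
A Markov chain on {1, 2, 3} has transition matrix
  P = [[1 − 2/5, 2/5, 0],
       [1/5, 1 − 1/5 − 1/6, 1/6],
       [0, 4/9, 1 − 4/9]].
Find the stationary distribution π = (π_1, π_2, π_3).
π = (4/15, 8/15, 1/5)

This is a birth-death chain on three states, which satisfies detailed balance: π_1 · P_{12} = π_2 · P_{21} and π_2 · P_{23} = π_3 · P_{32}.
From π_1 · 2/5 = π_2 · 1/5: π_2/π_1 = (2/5)/(1/5) = 2.
From π_2 · 1/6 = π_3 · 4/9: π_3/π_2 = (1/6)/(4/9) = 3/8.
Take π_1 proportional to 1; then unnormalized π = (1, 2, 3/4). Normalize by dividing by the sum 15/4:
  π = (4/15, 8/15, 1/5).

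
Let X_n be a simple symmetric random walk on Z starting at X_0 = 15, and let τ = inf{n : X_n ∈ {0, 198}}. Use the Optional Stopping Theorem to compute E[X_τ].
E[X_τ] = 15

X_n is a martingale and τ is a bounded-mean stopping time (indeed τ is finite a.s. with bounded expectation since the walk is in a bounded region). By the OST, E[X_τ] = E[X_0] = 15. Equivalently: E[X_τ] = 198 · P(hit 198 first) + 0 · P(hit 0 first) = 198 · (15/198) = 15.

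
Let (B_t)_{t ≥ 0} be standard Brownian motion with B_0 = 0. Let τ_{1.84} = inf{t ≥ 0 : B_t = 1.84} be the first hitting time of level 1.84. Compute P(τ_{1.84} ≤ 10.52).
P(τ_{1.84} ≤ 10.52) = 2(1 − Φ(1.84/√10.52)) = 2(1 − Φ(0.5673)) ≈ 0.5705

By the reflection principle for standard BM, P(τ_b ≤ t) = 2 · P(B_t ≥ b). Since B_t ~ N(0, t), P(B_t ≥ 1.84) = 1 − Φ(1.84/√t) = 1 − Φ(1.84/√10.52) = 1 − Φ(0.5673) ≈ 0.28526. Doubling: P(τ_{1.84} ≤ 10.52) ≈ 2 · 0.28526 = 0.57052 ≈ 0.5705.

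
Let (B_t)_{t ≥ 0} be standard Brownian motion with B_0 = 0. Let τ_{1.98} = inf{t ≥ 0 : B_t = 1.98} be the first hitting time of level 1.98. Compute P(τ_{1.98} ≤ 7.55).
P(τ_{1.98} ≤ 7.55) = 2(1 − Φ(1.98/√7.55)) = 2(1 − Φ(0.7206)) ≈ 0.4712

By the reflection principle for standard BM, P(τ_b ≤ t) = 2 · P(B_t ≥ b). Since B_t ~ N(0, t), P(B_t ≥ 1.98) = 1 − Φ(1.98/√t) = 1 − Φ(1.98/√7.55) = 1 − Φ(0.7206) ≈ 0.23558. Doubling: P(τ_{1.98} ≤ 7.55) ≈ 2 · 0.23558 = 0.47116 ≈ 0.4712.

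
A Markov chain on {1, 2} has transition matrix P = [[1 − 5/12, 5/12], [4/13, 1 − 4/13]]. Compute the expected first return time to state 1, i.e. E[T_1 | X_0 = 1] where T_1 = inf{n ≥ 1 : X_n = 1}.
E[T_1 | X_0 = 1] = 1/π_1 = 113/48

For an irreducible recurrent Markov chain with stationary distribution π, E[T_i | X_0 = i] = 1/π_i (Kac's formula). Here π_1 = (4/13)/(5/12 + 4/13) = (4/13)/(113/156) = 48/113, so E[T_1 | X_0 = 1] = 1/π_1 = (5/12 + 4/13)/(4/13) = (113/156)/(4/13) = 113/48.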